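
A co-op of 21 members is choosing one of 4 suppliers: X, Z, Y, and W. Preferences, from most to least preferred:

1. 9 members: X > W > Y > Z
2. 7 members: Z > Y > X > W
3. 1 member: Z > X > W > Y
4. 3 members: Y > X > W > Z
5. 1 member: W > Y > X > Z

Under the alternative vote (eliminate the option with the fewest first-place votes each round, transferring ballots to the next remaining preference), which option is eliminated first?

W

Round 1: X 9, Z 8, Y 3, W 1. Eliminate W.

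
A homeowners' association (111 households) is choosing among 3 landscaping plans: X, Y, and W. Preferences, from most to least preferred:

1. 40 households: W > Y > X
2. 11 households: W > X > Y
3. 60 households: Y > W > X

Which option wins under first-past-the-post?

Y

First-place votes: X 0, Y 60, W 51.
Y has the most first-place votes.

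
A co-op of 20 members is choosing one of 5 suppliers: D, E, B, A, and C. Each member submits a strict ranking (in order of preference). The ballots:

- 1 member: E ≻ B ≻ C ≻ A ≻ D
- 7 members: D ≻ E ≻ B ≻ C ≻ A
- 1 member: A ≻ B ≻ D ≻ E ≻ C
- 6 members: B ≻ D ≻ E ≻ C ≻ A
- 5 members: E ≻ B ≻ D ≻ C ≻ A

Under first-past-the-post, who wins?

D

First-place votes: D 7, E 6, B 6, A 1, C 0.
D has the most first-place votes.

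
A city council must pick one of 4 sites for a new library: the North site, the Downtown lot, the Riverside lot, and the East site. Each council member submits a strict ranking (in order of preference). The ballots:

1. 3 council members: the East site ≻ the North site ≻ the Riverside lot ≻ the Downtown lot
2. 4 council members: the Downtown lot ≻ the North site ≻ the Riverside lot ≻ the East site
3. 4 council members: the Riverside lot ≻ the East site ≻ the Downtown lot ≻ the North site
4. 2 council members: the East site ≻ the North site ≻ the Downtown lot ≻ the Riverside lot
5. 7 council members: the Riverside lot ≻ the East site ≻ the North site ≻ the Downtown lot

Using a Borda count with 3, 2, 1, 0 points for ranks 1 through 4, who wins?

the North site: 3·2 + 4·2 + 4·0 + 2·2 + 7·1 = 25
the Downtown lot: 3·0 + 4·3 + 4·1 + 2·1 + 7·0 = 18
the Riverside lot: 3·1 + 4·1 + 4·3 + 2·0 + 7·3 = 40
the East site: 3·3 + 4·0 + 4·2 + 2·3 + 7·2 = 37
the Riverside lot has the highest Borda score (40).

the Riverside lot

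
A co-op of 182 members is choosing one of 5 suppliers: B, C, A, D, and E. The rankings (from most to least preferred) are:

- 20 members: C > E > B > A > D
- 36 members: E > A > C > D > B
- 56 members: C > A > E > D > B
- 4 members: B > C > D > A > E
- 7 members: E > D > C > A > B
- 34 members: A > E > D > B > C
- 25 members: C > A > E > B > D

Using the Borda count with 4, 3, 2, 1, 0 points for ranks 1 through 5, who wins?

B: 20·2 + 36·0 + 56·0 + 4·4 + 7·0 + 34·1 + 25·1 = 115
C: 20·4 + 36·2 + 56·4 + 4·3 + 7·2 + 34·0 + 25·4 = 502
A: 20·1 + 36·3 + 56·3 + 4·1 + 7·1 + 34·4 + 25·3 = 518
D: 20·0 + 36·1 + 56·1 + 4·2 + 7·3 + 34·2 + 25·0 = 189
E: 20·3 + 36·4 + 56·2 + 4·0 + 7·4 + 34·3 + 25·2 = 496
A has the highest Borda score (518).

A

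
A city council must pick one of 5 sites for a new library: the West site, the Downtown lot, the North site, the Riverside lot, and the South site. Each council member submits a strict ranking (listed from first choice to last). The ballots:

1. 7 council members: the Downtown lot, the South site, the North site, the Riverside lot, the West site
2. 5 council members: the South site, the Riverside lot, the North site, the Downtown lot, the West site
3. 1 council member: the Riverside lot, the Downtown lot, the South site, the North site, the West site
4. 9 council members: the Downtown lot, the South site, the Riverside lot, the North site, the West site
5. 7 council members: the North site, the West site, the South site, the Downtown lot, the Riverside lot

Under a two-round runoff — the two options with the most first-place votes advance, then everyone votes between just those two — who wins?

the Downtown lot

Round 1 first-place votes: the West site 0, the Downtown lot 16, the North site 7, the Riverside lot 1, the South site 5.
the Downtown lot and the North site advance.
Runoff: the Downtown lot is preferred to the North site by 17 voters; the North site by 12.
the Downtown lot wins the runoff.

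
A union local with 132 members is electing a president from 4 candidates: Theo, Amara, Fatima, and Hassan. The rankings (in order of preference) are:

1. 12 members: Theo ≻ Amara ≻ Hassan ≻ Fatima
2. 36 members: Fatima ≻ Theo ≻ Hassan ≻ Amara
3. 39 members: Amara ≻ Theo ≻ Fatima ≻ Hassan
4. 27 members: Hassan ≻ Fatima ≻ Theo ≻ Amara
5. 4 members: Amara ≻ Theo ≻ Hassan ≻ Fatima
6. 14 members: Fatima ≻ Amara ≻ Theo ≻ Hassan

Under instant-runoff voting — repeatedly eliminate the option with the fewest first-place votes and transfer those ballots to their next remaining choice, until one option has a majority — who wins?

Round 1: Theo 12, Amara 43, Fatima 50, Hassan 27. Eliminate Theo.
Round 2: Amara 55, Fatima 50, Hassan 27. Eliminate Hassan.
Round 3: Amara 55, Fatima 77. Fatima has a majority.

Fatima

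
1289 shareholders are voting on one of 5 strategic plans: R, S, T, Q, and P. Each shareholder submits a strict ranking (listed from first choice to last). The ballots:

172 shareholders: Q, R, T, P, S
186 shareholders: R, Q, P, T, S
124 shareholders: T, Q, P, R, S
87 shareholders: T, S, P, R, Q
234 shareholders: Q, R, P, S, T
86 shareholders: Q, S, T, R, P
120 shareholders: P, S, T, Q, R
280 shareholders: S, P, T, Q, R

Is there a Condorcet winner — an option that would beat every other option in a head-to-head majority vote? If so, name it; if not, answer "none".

Q

Q vs R: 1016–273 for Q.
Q vs S: 802–487 for Q.
Q vs T: 678–611 for Q.
Q vs P: 802–487 for Q.
Q beats every other option head-to-head.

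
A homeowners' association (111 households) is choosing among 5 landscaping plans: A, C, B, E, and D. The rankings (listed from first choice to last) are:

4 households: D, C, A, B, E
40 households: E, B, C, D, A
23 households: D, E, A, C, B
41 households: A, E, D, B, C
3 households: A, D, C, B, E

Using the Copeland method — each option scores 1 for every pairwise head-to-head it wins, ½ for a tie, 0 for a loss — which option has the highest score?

E

A: beats C and B; loses to E and D → score 2.
C: loses to A, B, E, and D → score 0.
B: beats C; loses to A, E, and D → score 1.
E: beats A, C, B, and D → score 4.
D: beats A, C, and B; loses to E → score 3.
E has the best pairwise record.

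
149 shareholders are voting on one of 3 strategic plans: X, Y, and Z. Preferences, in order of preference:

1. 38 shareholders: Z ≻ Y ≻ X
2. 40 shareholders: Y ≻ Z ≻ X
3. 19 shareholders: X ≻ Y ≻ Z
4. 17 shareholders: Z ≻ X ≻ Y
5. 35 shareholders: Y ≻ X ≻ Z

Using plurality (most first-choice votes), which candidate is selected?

Y

First-place votes: X 19, Y 75, Z 55.
Y has the most first-place votes.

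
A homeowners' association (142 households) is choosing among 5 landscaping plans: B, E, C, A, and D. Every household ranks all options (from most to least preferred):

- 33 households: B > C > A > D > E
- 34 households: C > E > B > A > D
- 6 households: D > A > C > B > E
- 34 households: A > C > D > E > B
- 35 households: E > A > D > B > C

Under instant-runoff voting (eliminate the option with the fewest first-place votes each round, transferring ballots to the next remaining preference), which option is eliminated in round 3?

Round 1: B 33, E 35, C 34, A 34, D 6. Eliminate D.
Round 2: B 33, E 35, C 34, A 40. Eliminate B.
Round 3: E 35, C 67, A 40. Eliminate E.

E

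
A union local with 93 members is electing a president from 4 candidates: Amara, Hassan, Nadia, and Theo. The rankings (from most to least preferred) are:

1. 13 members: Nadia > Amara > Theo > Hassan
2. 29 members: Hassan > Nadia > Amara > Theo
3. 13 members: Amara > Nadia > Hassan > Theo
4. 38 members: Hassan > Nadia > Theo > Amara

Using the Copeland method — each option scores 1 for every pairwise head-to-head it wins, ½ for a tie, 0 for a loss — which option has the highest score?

Amara: beats Theo; loses to Hassan and Nadia → score 1.
Hassan: beats Amara, Nadia, and Theo → score 3.
Nadia: beats Amara and Theo; loses to Hassan → score 2.
Theo: loses to Amara, Hassan, and Nadia → score 0.
Hassan has the best pairwise record.

Hassan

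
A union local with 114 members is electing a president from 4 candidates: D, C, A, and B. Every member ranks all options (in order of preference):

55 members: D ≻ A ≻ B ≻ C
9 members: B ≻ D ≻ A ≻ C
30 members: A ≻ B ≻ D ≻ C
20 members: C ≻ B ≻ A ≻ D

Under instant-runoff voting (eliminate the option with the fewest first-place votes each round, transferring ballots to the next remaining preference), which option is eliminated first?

Round 1: D 55, C 20, A 30, B 9. Eliminate B.

B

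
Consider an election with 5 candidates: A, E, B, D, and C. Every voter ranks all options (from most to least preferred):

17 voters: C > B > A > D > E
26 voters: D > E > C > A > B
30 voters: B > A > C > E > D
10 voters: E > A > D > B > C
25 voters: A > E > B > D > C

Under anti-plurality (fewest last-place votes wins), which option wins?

Last-place votes: A 0, E 17, B 26, D 30, C 35.
A is ranked last by the fewest voters, so A wins.

A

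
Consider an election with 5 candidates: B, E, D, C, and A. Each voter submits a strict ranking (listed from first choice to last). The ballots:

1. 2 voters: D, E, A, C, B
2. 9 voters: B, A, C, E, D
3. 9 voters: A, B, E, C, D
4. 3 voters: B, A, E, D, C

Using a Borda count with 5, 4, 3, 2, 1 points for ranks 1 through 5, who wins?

A

B: 2·1 + 9·5 + 9·4 + 3·5 = 98
E: 2·4 + 9·2 + 9·3 + 3·3 = 62
D: 2·5 + 9·1 + 9·1 + 3·2 = 34
C: 2·2 + 9·3 + 9·2 + 3·1 = 52
A: 2·3 + 9·4 + 9·5 + 3·4 = 99
A has the highest Borda score (99).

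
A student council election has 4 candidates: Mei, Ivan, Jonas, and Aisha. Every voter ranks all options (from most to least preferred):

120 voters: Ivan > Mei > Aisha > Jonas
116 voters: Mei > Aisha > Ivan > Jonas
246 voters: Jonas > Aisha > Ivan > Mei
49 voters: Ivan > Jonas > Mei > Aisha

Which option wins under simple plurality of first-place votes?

Jonas

First-place votes: Mei 116, Ivan 169, Jonas 246, Aisha 0.
Jonas has the most first-place votes.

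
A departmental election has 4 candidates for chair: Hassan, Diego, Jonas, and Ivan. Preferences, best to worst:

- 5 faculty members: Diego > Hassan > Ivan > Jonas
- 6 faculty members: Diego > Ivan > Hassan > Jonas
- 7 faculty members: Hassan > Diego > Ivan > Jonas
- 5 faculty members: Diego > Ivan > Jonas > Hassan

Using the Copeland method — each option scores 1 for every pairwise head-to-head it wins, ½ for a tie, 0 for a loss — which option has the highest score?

Hassan: beats Jonas and Ivan; loses to Diego → score 2.
Diego: beats Hassan, Jonas, and Ivan → score 3.
Jonas: loses to Hassan, Diego, and Ivan → score 0.
Ivan: beats Jonas; loses to Hassan and Diego → score 1.
Diego has the best pairwise record.

Diego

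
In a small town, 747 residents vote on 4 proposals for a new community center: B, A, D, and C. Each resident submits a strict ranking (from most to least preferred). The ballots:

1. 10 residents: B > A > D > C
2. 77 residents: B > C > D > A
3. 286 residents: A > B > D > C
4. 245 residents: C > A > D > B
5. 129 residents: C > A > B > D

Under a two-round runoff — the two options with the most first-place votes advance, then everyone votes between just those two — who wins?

Round 1 first-place votes: B 87, A 286, D 0, C 374.
C and A advance.
Runoff: C is preferred to A by 451 voters; A by 296.
C wins the runoff.

C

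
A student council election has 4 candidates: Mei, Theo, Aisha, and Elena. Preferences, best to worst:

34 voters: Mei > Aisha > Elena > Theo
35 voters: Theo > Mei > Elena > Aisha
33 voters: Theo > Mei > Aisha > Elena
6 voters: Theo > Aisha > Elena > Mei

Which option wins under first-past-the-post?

Theo

First-place votes: Mei 34, Theo 74, Aisha 0, Elena 0.
Theo has the most first-place votes.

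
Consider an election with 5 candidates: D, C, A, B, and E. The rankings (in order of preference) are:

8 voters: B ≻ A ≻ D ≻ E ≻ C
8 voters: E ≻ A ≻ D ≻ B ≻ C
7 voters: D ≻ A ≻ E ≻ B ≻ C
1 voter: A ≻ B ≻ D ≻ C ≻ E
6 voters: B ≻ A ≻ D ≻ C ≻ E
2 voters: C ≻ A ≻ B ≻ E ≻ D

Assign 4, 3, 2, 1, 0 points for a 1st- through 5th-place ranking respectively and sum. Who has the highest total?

A

D: 8·2 + 8·2 + 7·4 + 1·2 + 6·2 + 2·0 = 74
C: 8·0 + 8·0 + 7·0 + 1·1 + 6·1 + 2·4 = 15
A: 8·3 + 8·3 + 7·3 + 1·4 + 6·3 + 2·3 = 97
B: 8·4 + 8·1 + 7·1 + 1·3 + 6·4 + 2·2 = 78
E: 8·1 + 8·4 + 7·2 + 1·0 + 6·0 + 2·1 = 56
A has the highest Borda score (97).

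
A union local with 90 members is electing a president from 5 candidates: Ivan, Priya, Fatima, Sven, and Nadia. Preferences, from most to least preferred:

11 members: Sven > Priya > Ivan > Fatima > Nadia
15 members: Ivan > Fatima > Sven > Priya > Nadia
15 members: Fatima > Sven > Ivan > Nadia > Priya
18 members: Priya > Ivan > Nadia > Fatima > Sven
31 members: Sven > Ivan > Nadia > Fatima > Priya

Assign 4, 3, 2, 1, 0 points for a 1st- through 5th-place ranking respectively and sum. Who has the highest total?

Ivan: 11·2 + 15·4 + 15·2 + 18·3 + 31·3 = 259
Priya: 11·3 + 15·1 + 15·0 + 18·4 + 31·0 = 120
Fatima: 11·1 + 15·3 + 15·4 + 18·1 + 31·1 = 165
Sven: 11·4 + 15·2 + 15·3 + 18·0 + 31·4 = 243
Nadia: 11·0 + 15·0 + 15·1 + 18·2 + 31·2 = 113
Ivan has the highest Borda score (259).

Ivan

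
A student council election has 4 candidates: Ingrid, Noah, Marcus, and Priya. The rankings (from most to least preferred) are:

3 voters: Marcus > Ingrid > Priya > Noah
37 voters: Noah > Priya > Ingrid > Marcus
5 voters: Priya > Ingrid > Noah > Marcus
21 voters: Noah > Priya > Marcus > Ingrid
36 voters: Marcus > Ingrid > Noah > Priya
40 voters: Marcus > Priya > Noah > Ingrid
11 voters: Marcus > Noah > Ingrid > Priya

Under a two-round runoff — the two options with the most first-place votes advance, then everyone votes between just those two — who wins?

Marcus

Round 1 first-place votes: Ingrid 0, Noah 58, Marcus 90, Priya 5.
Marcus and Noah advance.
Runoff: Marcus is preferred to Noah by 90 voters; Noah by 63.
Marcus wins the runoff.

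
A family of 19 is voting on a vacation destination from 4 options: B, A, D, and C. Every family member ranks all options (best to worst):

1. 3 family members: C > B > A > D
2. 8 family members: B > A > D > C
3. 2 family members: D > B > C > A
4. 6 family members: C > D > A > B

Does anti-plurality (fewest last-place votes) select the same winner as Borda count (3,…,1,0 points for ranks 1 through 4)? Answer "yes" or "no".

no

Anti-plurality — last-place votes: B 6, A 2, D 3, C 8. Winner: A.
Borda — scores: B 34, A 25, D 26, C 29. Winner: B.
The two methods disagree.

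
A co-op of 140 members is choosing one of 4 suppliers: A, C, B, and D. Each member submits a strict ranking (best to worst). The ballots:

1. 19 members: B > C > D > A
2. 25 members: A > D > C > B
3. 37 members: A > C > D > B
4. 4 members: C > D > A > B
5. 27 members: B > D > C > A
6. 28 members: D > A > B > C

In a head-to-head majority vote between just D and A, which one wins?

D

Voters preferring D to A: 78; preferring A to D: 62.
D wins the head-to-head.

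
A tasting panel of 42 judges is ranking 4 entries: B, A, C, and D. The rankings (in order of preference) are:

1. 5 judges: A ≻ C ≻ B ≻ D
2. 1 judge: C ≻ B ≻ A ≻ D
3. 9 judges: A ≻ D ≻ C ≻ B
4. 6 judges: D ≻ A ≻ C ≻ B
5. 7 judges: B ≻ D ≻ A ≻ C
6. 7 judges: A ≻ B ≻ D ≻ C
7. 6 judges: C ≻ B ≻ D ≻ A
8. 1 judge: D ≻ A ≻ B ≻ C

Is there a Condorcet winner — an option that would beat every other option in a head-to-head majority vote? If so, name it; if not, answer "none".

A

A vs B: 28–14 for A.
A vs C: 35–7 for A.
A vs D: 22–20 for A.
A beats every other option head-to-head.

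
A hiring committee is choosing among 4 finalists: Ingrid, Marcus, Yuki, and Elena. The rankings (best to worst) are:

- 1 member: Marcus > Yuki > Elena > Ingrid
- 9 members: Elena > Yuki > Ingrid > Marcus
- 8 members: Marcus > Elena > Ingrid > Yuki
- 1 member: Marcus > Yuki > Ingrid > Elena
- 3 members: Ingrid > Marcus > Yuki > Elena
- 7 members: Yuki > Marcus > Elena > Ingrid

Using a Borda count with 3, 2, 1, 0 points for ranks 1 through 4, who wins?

Elena

Ingrid: 1·0 + 9·1 + 8·1 + 1·1 + 3·3 + 7·0 = 27
Marcus: 1·3 + 9·0 + 8·3 + 1·3 + 3·2 + 7·2 = 50
Yuki: 1·2 + 9·2 + 8·0 + 1·2 + 3·1 + 7·3 = 46
Elena: 1·1 + 9·3 + 8·2 + 1·0 + 3·0 + 7·1 = 51
Elena has the highest Borda score (51).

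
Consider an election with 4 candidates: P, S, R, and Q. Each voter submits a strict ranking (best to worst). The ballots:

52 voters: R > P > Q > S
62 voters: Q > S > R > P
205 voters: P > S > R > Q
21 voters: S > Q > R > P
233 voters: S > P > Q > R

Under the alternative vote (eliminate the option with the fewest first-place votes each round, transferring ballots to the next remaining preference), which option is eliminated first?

R

Round 1: P 205, S 254, R 52, Q 62. Eliminate R.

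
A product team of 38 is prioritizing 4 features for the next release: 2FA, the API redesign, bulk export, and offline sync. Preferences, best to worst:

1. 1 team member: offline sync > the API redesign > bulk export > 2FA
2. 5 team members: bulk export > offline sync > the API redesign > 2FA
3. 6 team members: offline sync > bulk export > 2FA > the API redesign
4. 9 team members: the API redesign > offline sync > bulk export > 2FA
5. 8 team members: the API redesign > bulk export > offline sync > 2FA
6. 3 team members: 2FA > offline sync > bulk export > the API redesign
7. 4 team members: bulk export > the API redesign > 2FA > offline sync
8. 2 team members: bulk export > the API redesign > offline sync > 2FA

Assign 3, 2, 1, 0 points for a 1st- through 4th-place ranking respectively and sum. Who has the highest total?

bulk export

2FA: 1·0 + 5·0 + 6·1 + 9·0 + 8·0 + 3·3 + 4·1 + 2·0 = 19
the API redesign: 1·2 + 5·1 + 6·0 + 9·3 + 8·3 + 3·0 + 4·2 + 2·2 = 70
bulk export: 1·1 + 5·3 + 6·2 + 9·1 + 8·2 + 3·1 + 4·3 + 2·3 = 74
offline sync: 1·3 + 5·2 + 6·3 + 9·2 + 8·1 + 3·2 + 4·0 + 2·1 = 65
bulk export has the highest Borda score (74).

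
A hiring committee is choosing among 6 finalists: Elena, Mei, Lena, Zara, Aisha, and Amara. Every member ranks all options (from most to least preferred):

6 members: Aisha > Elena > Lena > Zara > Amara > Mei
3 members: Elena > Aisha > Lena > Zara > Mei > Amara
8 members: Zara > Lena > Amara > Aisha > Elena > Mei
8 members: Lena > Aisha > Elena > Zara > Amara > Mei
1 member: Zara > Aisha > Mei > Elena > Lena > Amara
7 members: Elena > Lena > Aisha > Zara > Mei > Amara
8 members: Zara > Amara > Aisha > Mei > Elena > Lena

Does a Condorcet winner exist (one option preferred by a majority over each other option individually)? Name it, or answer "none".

none

Checking pairwise contests:
Aisha beats Elena 31–10.
Elena beats Mei 32–9.
Elena beats Lena 25–16.
Elena beats Zara 24–17.
Lena beats Aisha 23–18.
Elena beats Amara 25–16.
Every option loses at least one head-to-head, so there is no Condorcet winner.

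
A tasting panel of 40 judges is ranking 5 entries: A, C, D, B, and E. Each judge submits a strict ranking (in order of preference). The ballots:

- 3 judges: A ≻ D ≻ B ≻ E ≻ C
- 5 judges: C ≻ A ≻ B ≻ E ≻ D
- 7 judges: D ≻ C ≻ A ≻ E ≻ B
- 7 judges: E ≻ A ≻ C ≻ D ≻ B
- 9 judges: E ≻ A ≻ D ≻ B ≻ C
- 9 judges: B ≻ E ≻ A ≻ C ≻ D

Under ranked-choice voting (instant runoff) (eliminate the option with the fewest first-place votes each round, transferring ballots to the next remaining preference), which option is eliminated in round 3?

D

Round 1: A 3, C 5, D 7, B 9, E 16. Eliminate A.
Round 2: C 5, D 10, B 9, E 16. Eliminate C.
Round 3: D 10, B 14, E 16. Eliminate D.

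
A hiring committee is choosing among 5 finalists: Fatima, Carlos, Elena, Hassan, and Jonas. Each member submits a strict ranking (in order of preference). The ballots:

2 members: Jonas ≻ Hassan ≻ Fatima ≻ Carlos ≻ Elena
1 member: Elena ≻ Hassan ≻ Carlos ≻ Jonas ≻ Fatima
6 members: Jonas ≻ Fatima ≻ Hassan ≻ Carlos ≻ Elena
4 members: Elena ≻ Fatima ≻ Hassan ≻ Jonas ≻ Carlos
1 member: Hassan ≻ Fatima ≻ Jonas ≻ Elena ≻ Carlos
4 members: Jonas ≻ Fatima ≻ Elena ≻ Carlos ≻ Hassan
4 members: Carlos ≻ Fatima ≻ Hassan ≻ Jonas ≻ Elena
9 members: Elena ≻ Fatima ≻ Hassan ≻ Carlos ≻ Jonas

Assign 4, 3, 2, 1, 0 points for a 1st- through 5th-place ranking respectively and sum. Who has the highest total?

Fatima: 2·2 + 1·0 + 6·3 + 4·3 + 1·3 + 4·3 + 4·3 + 9·3 = 88
Carlos: 2·1 + 1·2 + 6·1 + 4·0 + 1·0 + 4·1 + 4·4 + 9·1 = 39
Elena: 2·0 + 1·4 + 6·0 + 4·4 + 1·1 + 4·2 + 4·0 + 9·4 = 65
Hassan: 2·3 + 1·3 + 6·2 + 4·2 + 1·4 + 4·0 + 4·2 + 9·2 = 59
Jonas: 2·4 + 1·1 + 6·4 + 4·1 + 1·2 + 4·4 + 4·1 + 9·0 = 59
Fatima has the highest Borda score (88).

Fatima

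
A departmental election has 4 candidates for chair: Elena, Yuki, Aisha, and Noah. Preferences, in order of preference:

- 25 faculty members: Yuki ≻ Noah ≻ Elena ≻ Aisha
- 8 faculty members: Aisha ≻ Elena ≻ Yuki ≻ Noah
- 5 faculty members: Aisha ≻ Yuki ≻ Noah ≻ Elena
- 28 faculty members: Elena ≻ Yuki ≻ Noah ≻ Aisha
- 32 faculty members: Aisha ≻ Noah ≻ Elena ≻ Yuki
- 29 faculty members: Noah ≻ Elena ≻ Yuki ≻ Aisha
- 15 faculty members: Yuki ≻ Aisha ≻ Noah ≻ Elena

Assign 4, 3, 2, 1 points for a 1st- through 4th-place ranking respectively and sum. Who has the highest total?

Elena: 25·2 + 8·3 + 5·1 + 28·4 + 32·2 + 29·3 + 15·1 = 357
Yuki: 25·4 + 8·2 + 5·3 + 28·3 + 32·1 + 29·2 + 15·4 = 365
Aisha: 25·1 + 8·4 + 5·4 + 28·1 + 32·4 + 29·1 + 15·3 = 307
Noah: 25·3 + 8·1 + 5·2 + 28·2 + 32·3 + 29·4 + 15·2 = 391
Noah has the highest Borda score (391).

Noah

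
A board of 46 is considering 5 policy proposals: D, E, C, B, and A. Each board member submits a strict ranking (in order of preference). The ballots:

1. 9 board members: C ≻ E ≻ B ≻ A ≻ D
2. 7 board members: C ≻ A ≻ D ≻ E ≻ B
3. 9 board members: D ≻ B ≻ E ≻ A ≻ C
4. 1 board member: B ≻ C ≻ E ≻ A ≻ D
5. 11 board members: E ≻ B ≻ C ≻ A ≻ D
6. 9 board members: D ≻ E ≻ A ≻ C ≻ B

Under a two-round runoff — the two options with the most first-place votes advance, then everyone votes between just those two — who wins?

Round 1 first-place votes: D 18, E 11, C 16, B 1, A 0.
D and C advance.
Runoff: D is preferred to C by 18 voters; C by 28.
C wins the runoff.

C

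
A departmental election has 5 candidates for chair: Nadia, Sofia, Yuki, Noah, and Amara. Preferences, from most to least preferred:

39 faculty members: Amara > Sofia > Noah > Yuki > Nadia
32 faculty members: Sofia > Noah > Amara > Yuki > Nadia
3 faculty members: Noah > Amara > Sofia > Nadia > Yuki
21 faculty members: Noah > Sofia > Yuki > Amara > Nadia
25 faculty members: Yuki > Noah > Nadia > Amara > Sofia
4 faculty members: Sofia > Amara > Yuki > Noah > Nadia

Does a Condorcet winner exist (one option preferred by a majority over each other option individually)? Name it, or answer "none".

none

Checking pairwise contests:
Sofia beats Nadia 99–25.
Amara beats Sofia 67–57.
Sofia beats Yuki 99–25.
Sofia beats Noah 75–49.
Noah beats Amara 81–43.
Every option loses at least one head-to-head, so there is no Condorcet winner.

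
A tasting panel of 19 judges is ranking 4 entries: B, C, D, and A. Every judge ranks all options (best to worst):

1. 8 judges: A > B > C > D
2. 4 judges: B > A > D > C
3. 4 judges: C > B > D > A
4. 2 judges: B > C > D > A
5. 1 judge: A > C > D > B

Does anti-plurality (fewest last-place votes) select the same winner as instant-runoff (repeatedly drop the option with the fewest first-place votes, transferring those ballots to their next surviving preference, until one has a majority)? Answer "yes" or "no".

Anti-plurality — last-place votes: B 1, C 4, D 8, A 6. Winner: B.
Instant-runoff — R1 B 6, C 4, D 0, A 9 (D out); R2 B 6, C 4, A 9 (C out); R3 B 10, A 9 (B winner). Winner: B.
The two methods agree.

yes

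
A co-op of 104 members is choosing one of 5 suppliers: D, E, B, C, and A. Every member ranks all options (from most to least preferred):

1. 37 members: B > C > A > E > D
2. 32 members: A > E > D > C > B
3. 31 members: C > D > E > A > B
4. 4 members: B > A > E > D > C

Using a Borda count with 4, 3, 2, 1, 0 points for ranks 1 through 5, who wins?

D: 37·0 + 32·2 + 31·3 + 4·1 = 161
E: 37·1 + 32·3 + 31·2 + 4·2 = 203
B: 37·4 + 32·0 + 31·0 + 4·4 = 164
C: 37·3 + 32·1 + 31·4 + 4·0 = 267
A: 37·2 + 32·4 + 31·1 + 4·3 = 245
C has the highest Borda score (267).

C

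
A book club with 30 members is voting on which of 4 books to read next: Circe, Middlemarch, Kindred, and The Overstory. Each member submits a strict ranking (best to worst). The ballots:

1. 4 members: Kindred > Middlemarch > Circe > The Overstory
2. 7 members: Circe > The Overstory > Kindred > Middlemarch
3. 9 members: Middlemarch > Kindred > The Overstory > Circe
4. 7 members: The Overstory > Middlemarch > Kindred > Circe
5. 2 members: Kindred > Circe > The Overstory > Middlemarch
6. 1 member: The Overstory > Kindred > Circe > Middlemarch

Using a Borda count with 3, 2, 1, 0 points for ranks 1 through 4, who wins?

Kindred

Circe: 4·1 + 7·3 + 9·0 + 7·0 + 2·2 + 1·1 = 30
Middlemarch: 4·2 + 7·0 + 9·3 + 7·2 + 2·0 + 1·0 = 49
Kindred: 4·3 + 7·1 + 9·2 + 7·1 + 2·3 + 1·2 = 52
The Overstory: 4·0 + 7·2 + 9·1 + 7·3 + 2·1 + 1·3 = 49
Kindred has the highest Borda score (52).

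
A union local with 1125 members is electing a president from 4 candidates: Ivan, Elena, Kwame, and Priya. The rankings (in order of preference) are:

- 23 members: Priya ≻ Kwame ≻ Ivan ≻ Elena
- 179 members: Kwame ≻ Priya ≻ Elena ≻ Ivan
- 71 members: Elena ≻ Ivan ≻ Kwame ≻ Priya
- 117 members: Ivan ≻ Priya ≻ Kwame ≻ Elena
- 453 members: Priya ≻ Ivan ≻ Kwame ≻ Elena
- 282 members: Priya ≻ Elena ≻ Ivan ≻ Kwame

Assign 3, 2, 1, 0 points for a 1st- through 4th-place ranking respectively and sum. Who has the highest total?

Priya

Ivan: 23·1 + 179·0 + 71·2 + 117·3 + 453·2 + 282·1 = 1704
Elena: 23·0 + 179·1 + 71·3 + 117·0 + 453·0 + 282·2 = 956
Kwame: 23·2 + 179·3 + 71·1 + 117·1 + 453·1 + 282·0 = 1224
Priya: 23·3 + 179·2 + 71·0 + 117·2 + 453·3 + 282·3 = 2866
Priya has the highest Borda score (2866).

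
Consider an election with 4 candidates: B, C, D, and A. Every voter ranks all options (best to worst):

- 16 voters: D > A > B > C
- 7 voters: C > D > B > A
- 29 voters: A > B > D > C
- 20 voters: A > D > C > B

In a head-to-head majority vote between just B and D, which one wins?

Voters preferring B to D: 29; preferring D to B: 43.
D wins the head-to-head.

D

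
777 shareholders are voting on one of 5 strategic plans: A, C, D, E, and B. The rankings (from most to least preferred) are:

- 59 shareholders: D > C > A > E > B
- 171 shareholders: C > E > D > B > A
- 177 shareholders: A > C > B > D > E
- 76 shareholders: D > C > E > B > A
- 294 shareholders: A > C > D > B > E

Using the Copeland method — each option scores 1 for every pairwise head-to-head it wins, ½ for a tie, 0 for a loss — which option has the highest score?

A

A: beats C, D, E, and B → score 4.
C: beats D, E, and B; loses to A → score 3.
D: beats E and B; loses to A and C → score 2.
E: loses to A, C, D, and B → score 0.
B: beats E; loses to A, C, and D → score 1.
A has the best pairwise record.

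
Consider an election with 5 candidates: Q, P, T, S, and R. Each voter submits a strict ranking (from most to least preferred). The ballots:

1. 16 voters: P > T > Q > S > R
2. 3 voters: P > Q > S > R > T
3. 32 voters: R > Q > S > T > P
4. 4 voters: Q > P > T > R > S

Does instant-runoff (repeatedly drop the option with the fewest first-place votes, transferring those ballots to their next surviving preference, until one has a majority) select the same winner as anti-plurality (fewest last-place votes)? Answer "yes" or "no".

no

Instant-runoff — R1 Q 4, P 19, T 0, S 0, R 32 (R winner). Winner: R.
Anti-plurality — last-place votes: Q 0, P 32, T 3, S 4, R 16. Winner: Q.
The two methods disagree.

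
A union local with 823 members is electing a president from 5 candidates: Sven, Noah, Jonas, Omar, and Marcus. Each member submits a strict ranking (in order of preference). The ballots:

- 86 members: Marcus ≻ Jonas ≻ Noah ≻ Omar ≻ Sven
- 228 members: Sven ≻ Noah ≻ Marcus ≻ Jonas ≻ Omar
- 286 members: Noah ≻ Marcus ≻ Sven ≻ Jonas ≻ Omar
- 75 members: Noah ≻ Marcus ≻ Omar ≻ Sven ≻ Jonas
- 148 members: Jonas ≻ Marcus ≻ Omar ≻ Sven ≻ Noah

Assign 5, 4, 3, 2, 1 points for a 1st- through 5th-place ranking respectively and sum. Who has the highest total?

Marcus

Sven: 86·1 + 228·5 + 286·3 + 75·2 + 148·2 = 2530
Noah: 86·3 + 228·4 + 286·5 + 75·5 + 148·1 = 3123
Jonas: 86·4 + 228·2 + 286·2 + 75·1 + 148·5 = 2187
Omar: 86·2 + 228·1 + 286·1 + 75·3 + 148·3 = 1355
Marcus: 86·5 + 228·3 + 286·4 + 75·4 + 148·4 = 3150
Marcus has the highest Borda score (3150).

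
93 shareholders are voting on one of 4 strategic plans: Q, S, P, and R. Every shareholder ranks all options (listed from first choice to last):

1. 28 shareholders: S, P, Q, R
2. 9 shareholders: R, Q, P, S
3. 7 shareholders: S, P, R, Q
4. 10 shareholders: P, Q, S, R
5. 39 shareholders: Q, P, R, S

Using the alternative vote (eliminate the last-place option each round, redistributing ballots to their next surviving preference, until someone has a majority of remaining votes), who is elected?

Round 1: Q 39, S 35, P 10, R 9. Eliminate R.
Round 2: Q 48, S 35, P 10. Q has a majority.

Q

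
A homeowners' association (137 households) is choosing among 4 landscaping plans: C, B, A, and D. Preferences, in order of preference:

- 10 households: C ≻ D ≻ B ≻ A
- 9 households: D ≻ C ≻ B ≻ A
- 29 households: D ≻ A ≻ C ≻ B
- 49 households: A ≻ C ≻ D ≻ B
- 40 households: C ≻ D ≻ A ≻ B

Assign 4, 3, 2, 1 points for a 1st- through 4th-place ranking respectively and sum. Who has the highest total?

C

C: 10·4 + 9·3 + 29·2 + 49·3 + 40·4 = 432
B: 10·2 + 9·2 + 29·1 + 49·1 + 40·1 = 156
A: 10·1 + 9·1 + 29·3 + 49·4 + 40·2 = 382
D: 10·3 + 9·4 + 29·4 + 49·2 + 40·3 = 400
C has the highest Borda score (432).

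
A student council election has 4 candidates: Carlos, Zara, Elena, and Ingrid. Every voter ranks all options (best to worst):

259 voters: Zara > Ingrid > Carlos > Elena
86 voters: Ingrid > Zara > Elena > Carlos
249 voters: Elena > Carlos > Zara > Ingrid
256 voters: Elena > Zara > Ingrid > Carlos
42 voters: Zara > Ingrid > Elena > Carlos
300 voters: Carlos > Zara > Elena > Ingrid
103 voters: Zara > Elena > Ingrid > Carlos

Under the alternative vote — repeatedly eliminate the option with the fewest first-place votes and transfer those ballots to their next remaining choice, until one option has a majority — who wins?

Zara

Round 1: Carlos 300, Zara 404, Elena 505, Ingrid 86. Eliminate Ingrid.
Round 2: Carlos 300, Zara 490, Elena 505. Eliminate Carlos.
Round 3: Zara 790, Elena 505. Zara has a majority.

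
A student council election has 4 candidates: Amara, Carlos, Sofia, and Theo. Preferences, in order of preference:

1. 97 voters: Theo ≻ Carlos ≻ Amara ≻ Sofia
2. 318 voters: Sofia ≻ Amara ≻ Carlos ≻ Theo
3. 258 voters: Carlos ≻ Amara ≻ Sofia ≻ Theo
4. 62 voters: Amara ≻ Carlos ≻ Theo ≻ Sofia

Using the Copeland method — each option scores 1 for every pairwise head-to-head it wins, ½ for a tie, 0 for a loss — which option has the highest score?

Amara

Amara: beats Carlos, Sofia, and Theo → score 3.
Carlos: beats Sofia and Theo; loses to Amara → score 2.
Sofia: beats Theo; loses to Amara and Carlos → score 1.
Theo: loses to Amara, Carlos, and Sofia → score 0.
Amara has the best pairwise record.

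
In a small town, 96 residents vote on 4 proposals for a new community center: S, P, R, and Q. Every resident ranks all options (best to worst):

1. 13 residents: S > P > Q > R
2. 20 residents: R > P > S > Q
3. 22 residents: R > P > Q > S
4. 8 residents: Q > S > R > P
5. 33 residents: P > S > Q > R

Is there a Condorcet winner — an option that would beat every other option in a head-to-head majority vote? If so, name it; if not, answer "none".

Checking pairwise contests:
P beats S 75–21.
R beats P 50–46.
S beats R 54–42.
S beats Q 66–30.
Every option loses at least one head-to-head, so there is no Condorcet winner.

none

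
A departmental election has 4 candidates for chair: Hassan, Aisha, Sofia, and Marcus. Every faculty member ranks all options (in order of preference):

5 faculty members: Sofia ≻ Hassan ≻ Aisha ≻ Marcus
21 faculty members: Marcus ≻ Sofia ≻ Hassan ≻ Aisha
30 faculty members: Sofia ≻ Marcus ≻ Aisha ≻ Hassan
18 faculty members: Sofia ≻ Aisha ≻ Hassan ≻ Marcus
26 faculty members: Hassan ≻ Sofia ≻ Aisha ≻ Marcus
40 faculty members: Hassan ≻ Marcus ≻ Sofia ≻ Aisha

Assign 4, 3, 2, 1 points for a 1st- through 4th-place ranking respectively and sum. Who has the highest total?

Sofia

Hassan: 5·3 + 21·2 + 30·1 + 18·2 + 26·4 + 40·4 = 387
Aisha: 5·2 + 21·1 + 30·2 + 18·3 + 26·2 + 40·1 = 237
Sofia: 5·4 + 21·3 + 30·4 + 18·4 + 26·3 + 40·2 = 433
Marcus: 5·1 + 21·4 + 30·3 + 18·1 + 26·1 + 40·3 = 343
Sofia has the highest Borda score (433).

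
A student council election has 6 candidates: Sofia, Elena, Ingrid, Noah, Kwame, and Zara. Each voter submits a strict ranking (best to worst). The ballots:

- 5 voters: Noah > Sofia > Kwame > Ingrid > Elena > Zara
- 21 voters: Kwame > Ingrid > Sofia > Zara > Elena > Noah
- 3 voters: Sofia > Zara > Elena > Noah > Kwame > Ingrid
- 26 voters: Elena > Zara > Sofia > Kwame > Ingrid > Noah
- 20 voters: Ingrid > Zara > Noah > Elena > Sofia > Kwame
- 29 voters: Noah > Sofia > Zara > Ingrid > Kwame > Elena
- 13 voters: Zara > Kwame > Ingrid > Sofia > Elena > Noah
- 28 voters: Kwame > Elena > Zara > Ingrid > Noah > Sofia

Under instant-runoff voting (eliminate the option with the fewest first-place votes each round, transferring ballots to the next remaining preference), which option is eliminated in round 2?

Zara

Round 1: Sofia 3, Elena 26, Ingrid 20, Noah 34, Kwame 49, Zara 13. Eliminate Sofia.
Round 2: Elena 26, Ingrid 20, Noah 34, Kwame 49, Zara 16. Eliminate Zara.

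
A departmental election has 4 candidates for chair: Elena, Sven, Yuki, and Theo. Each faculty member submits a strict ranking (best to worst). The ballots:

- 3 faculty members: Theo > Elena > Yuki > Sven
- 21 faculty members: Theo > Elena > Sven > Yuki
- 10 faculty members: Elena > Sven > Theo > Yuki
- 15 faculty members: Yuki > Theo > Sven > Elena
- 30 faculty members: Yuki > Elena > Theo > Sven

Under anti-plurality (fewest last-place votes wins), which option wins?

Last-place votes: Elena 15, Sven 33, Yuki 31, Theo 0.
Theo is ranked last by the fewest voters, so Theo wins.

Theo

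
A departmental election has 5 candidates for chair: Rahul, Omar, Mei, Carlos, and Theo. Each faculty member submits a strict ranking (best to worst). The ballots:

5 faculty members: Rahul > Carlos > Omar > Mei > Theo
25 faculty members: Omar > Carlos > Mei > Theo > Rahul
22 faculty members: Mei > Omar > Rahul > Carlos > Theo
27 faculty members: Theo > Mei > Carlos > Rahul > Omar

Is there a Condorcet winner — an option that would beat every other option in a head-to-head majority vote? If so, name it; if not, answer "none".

Mei vs Rahul: 74–5 for Mei.
Mei vs Omar: 49–30 for Mei.
Mei vs Carlos: 49–30 for Mei.
Mei vs Theo: 52–27 for Mei.
Mei beats every other option head-to-head.

Mei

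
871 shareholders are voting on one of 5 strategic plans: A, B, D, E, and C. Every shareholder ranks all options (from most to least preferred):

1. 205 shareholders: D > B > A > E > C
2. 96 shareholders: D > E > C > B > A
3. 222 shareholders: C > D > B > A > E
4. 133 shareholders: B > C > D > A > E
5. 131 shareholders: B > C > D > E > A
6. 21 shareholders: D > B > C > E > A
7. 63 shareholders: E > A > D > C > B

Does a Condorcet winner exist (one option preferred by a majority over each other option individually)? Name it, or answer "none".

Checking pairwise contests:
B beats A 808–63.
D beats B 607–264.
C beats D 486–385.
A beats E 560–311.
B beats C 490–381.
Every option loses at least one head-to-head, so there is no Condorcet winner.

none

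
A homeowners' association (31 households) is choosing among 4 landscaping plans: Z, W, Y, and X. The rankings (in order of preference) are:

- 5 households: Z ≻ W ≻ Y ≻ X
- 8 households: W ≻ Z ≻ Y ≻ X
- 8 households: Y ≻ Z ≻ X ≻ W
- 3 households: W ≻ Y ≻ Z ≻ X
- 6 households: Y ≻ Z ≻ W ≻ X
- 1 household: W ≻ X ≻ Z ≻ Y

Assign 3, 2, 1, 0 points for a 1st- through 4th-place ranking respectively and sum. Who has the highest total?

Z

Z: 5·3 + 8·2 + 8·2 + 3·1 + 6·2 + 1·1 = 63
W: 5·2 + 8·3 + 8·0 + 3·3 + 6·1 + 1·3 = 52
Y: 5·1 + 8·1 + 8·3 + 3·2 + 6·3 + 1·0 = 61
X: 5·0 + 8·0 + 8·1 + 3·0 + 6·0 + 1·2 = 10
Z has the highest Borda score (63).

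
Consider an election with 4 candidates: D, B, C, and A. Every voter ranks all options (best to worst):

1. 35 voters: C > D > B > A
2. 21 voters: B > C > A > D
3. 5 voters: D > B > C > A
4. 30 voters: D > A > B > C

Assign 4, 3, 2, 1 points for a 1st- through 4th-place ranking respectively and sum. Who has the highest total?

D

D: 35·3 + 21·1 + 5·4 + 30·4 = 266
B: 35·2 + 21·4 + 5·3 + 30·2 = 229
C: 35·4 + 21·3 + 5·2 + 30·1 = 243
A: 35·1 + 21·2 + 5·1 + 30·3 = 172
D has the highest Borda score (266).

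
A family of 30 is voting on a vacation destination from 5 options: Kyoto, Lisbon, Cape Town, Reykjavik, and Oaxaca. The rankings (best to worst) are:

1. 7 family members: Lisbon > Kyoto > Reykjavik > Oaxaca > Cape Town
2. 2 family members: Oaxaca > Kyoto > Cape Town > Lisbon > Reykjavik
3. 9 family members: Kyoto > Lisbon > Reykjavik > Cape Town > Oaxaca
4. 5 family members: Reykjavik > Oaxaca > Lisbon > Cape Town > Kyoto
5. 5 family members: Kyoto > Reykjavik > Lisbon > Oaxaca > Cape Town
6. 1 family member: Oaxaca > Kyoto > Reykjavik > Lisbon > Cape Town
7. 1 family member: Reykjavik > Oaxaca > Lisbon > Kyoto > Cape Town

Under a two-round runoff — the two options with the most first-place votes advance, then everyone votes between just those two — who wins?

Round 1 first-place votes: Kyoto 14, Lisbon 7, Cape Town 0, Reykjavik 6, Oaxaca 3.
Kyoto and Lisbon advance.
Runoff: Kyoto is preferred to Lisbon by 17 voters; Lisbon by 13.
Kyoto wins the runoff.

Kyoto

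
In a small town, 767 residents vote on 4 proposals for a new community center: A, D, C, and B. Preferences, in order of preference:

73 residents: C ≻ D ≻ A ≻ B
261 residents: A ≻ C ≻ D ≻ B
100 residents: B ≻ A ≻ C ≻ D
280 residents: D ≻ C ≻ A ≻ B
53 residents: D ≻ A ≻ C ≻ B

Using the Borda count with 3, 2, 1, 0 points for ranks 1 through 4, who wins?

A: 73·1 + 261·3 + 100·2 + 280·1 + 53·2 = 1442
D: 73·2 + 261·1 + 100·0 + 280·3 + 53·3 = 1406
C: 73·3 + 261·2 + 100·1 + 280·2 + 53·1 = 1454
B: 73·0 + 261·0 + 100·3 + 280·0 + 53·0 = 300
C has the highest Borda score (1454).

C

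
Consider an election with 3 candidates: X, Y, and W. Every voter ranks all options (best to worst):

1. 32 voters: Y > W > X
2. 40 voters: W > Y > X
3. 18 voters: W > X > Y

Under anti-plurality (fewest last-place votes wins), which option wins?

Last-place votes: X 72, Y 18, W 0.
W is ranked last by the fewest voters, so W wins.

W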